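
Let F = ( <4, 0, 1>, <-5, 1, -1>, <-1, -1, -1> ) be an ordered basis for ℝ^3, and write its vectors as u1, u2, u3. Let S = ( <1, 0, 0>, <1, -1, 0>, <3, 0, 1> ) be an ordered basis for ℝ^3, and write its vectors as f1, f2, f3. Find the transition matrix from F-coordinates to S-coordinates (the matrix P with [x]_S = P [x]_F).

Take x = uj: its F-coordinates are the j-th standard unit vector, so P e_j — column j of P — equals [uj]_S.
u1 = f1 + 0·f2 + f3, giving column 1 = <1, 0, 1>; repeating for each j gives P = [[1, -1, 1], [0, -1, 1], [1, -1, -1]].

[[1, -1, 1], [0, -1, 1], [1, -1, -1]]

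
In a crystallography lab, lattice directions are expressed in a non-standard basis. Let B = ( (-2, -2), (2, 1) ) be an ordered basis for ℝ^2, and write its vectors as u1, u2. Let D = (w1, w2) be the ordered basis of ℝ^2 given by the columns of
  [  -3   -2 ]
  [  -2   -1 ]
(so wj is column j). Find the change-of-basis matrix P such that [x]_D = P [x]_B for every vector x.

[[2, 0], [-2, -1]]

Take x = uj: its B-coordinates are the j-th standard unit vector, so P e_j — column j of P — equals [uj]_D.
u1 = 2w1 - 2w2, giving column 1 = (2, -2); repeating for each j gives P = [[2, 0], [-2, -1]].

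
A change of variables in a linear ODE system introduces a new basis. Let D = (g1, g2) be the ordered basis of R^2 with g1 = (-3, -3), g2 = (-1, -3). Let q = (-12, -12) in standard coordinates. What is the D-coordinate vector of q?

(4, 0)

We seek scalars with c_1 g1 + c_2 g2 = q; equivalently solve M c = q where the columns of M are g1, g2.
System: -3c_1 - c_2 = -12, -3c_1 - 3c_2 = -12; solving gives c_1 = 4, c_2 = 0.
Check: 4g1 + 0·g2 = (-12, -12).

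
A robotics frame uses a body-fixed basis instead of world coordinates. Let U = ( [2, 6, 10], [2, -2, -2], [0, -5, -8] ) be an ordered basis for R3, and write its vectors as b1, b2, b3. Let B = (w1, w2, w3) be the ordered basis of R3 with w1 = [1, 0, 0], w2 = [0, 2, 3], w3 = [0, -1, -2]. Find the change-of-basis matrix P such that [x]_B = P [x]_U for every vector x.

[[2, 2, 0], [2, -2, -2], [-2, -2, 1]]

Take x = bj: its U-coordinates are the j-th standard unit vector, so P e_j — column j of P — equals [bj]_B.
b1 = 2w1 + 2w2 - 2w3, giving column 1 = [2, 2, -2]; repeating for each j gives P = [[2, 2, 0], [2, -2, -2], [-2, -2, 1]].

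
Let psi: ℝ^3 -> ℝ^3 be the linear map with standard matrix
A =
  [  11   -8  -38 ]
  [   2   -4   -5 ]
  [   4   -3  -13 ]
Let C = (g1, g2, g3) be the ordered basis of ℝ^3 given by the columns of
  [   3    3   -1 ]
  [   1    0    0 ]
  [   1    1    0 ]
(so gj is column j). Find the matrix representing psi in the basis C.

With P the matrix whose columns are g1, ..., g3, [psi]_C = P^(-1) A P.
Column by column: psi(g1) = A g1 = <-13, -3, -4>; its C-coordinates <-3, -1, 1> give column 1.
Continuing for each basis vector yields [psi]_C = [[-3, 1, -2], [-1, -2, -2], [1, 2, -1]].

[[-3, 1, -2], [-1, -2, -2], [1, 2, -1]]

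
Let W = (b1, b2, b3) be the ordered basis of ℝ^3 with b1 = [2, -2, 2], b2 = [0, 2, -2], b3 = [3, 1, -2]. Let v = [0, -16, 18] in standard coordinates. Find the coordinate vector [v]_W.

[3, -4, -2]

Write v = c_1 b1 + ... + c_3 b3 and solve for the c_i.
Gaussian elimination on [M | v] yields c = (3, -4, -2).
Check: 3b1 - 4b2 - 2b3 = [0, -16, 18].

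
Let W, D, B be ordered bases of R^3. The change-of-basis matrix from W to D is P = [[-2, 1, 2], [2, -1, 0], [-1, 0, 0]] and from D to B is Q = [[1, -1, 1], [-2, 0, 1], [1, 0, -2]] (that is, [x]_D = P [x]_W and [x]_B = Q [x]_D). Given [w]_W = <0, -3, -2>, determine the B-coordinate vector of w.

Composing the changes, [w]_B = Q P [w]_W.
Q P = [[-5, 2, 2], [3, -2, -4], [0, 1, 2]]; applying this to <0, -3, -2> gives <-10, 14, -7>.

<-10, 14, -7>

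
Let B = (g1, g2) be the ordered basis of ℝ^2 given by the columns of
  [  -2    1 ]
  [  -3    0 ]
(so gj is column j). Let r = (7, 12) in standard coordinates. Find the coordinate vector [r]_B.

[r]_B is the unique c with M c = r, where M has columns g1, g2.
System: -2c_1 + c_2 = 7, -3c_1 + 0c_2 = 12; solving gives c_1 = -4, c_2 = -1.
Check: -4g1 - g2 = (7, 12).

(-4, -1)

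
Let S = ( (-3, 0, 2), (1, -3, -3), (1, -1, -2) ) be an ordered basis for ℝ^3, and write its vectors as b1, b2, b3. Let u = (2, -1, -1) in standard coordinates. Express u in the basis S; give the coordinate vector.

[u]_S is the unique c with M c = u, where M has columns b1, ..., b3.
Solving this 3x3 system gives c = (-1, 1, -2).
Check: -b1 + b2 - 2b3 = (2, -1, -1).

(-1, 1, -2)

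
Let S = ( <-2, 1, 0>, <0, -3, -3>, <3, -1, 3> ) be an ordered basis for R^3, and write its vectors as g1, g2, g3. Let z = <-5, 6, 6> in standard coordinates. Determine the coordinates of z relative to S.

Write z = c_1 g1 + ... + c_3 g3 and solve for the c_i.
Row-reducing the augmented matrix [M | z] gives c = (4, -1, 1).
Check: 4g1 - g2 + g3 = <-5, 6, 6>.

<4, -1, 1>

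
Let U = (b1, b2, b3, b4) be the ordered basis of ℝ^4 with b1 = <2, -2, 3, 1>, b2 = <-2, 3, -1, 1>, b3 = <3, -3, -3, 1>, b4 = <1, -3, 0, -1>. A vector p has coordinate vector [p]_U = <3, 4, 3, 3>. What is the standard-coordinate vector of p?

The coordinates say p = 3b1 + 4b2 + 3b3 + 3b4; adding the scaled basis vectors gives <10, -12, -4, 7>.

<10, -12, -4, 7>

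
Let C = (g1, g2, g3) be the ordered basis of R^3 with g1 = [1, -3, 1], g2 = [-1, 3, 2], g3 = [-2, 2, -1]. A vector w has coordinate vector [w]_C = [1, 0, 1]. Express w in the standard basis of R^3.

By definition w = g1 + 0·g2 + g3.
Summing componentwise gives [-1, -1, 0].

[-1, -1, 0]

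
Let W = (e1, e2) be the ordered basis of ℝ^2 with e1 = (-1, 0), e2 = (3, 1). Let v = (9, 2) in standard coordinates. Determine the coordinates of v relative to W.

(-3, 2)

Write v = c_1 e1 + c_2 e2 and solve for the c_i.
System: -c_1 + 3c_2 = 9, 0c_1 + c_2 = 2; solving gives c_1 = -3, c_2 = 2.
Check: -3e1 + 2e2 = (9, 2).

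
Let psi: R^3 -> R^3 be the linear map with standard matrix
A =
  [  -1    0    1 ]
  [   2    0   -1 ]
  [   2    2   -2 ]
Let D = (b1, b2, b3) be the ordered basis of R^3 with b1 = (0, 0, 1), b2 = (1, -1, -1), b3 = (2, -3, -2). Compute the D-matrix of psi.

The j-th column of [psi]_D is [psi(bj)]_D.
psi(b1) = A b1 = (1, -1, -2) = -b1 + b2 + 0·b3, so column 1 is (-1, 1, 0).
Repeating for b2, b3 and assembling the columns gives [[-1, 0, -2], [1, 0, 0], [0, -1, -2]].

[[-1, 0, -2], [1, 0, 0], [0, -1, -2]]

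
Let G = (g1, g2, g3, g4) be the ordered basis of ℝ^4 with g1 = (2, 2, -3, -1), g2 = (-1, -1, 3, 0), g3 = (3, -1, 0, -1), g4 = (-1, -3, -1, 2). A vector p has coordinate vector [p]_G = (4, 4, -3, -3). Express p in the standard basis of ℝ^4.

The coordinates say p = 4g1 + 4g2 - 3g3 - 3g4; adding the scaled basis vectors gives (-2, 16, 3, -7).

(-2, 16, 3, -7)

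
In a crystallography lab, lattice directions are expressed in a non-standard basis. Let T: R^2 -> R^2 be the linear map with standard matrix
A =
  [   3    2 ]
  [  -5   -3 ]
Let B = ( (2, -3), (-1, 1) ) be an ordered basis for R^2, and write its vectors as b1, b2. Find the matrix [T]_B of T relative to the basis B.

[[1, -1], [2, -1]]

The j-th column of [T]_B is [T(bj)]_B.
T(b1) = A b1 = (0, -1) = b1 + 2b2, so column 1 is (1, 2).
Repeating for b2 and assembling the columns gives [[1, -1], [2, -1]].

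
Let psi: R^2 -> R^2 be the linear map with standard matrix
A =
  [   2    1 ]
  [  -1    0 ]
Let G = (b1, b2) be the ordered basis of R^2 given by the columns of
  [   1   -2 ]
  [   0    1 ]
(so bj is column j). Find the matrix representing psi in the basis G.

[[0, 1], [-1, 2]]

With P the matrix whose columns are b1, b2, [psi]_G = P^(-1) A P.
Column by column: psi(b1) = A b1 = (2, -1); its G-coordinates (0, -1) give column 1.
Continuing for each basis vector yields [psi]_G = [[0, 1], [-1, 2]].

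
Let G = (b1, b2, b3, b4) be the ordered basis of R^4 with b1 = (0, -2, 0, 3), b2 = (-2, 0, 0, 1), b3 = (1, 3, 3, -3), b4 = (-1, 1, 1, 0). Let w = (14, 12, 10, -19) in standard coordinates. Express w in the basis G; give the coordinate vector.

(-1, -4, 4, -2)

[w]_G is the unique c with M c = w, where M has columns b1, ..., b4.
Solving this 4x4 system gives c = (-1, -4, 4, -2).
Check: -b1 - 4b2 + 4b3 - 2b4 = (14, 12, 10, -19).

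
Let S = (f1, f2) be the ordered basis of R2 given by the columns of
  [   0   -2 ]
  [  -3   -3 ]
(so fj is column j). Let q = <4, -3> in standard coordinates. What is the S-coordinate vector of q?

Write q = c_1 f1 + c_2 f2 and solve for the c_i.
System: 0c_1 - 2c_2 = 4, -3c_1 - 3c_2 = -3; solving gives c_1 = 3, c_2 = -2.
Check: 3f1 - 2f2 = <4, -3>.

<3, -2>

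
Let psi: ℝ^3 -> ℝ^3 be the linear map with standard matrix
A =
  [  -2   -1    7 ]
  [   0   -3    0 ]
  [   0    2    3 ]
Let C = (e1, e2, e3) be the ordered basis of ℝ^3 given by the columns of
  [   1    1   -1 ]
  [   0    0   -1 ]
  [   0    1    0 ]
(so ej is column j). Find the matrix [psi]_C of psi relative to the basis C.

[[-2, 2, 2], [0, 3, -2], [0, 0, -3]]

The j-th column of [psi]_C is [psi(ej)]_C.
psi(e1) = A e1 = <-2, 0, 0> = -2e1 + 0·e2 + 0·e3, so column 1 is <-2, 0, 0>.
Repeating for e2, e3 and assembling the columns gives [[-2, 2, 2], [0, 3, -2], [0, 0, -3]].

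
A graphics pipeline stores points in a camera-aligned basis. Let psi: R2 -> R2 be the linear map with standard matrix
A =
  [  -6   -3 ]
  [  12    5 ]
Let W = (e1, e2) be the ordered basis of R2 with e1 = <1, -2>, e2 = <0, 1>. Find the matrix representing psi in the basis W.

[[0, -3], [2, -1]]

Let P have columns e1, e2. Then [psi]_W = P^(-1) A P.
Here det P = 1, so P^(-1) is integer; computing A P first and then P^(-1)(A P) gives [[0, -3], [2, -1]].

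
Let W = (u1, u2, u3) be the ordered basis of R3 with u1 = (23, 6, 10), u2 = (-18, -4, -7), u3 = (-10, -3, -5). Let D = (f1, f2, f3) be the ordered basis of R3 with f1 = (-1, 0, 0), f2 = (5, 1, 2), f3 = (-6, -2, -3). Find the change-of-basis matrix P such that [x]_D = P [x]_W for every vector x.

Column j of P is [uj]_D, since P maps W-coordinates to D-coordinates.
Expressing u1 in D: u1 = -f1 + 2f2 - 2f3, so column 1 of P is (-1, 2, -2).
Doing the same for each uj gives P = [[-1, 2, -1], [2, -2, -1], [-2, 1, 1]].

[[-1, 2, -1], [2, -2, -1], [-2, 1, 1]]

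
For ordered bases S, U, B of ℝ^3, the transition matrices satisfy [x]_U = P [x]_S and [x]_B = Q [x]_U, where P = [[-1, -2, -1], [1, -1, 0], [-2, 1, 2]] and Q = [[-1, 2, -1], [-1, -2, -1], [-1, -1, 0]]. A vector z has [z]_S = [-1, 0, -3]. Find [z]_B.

First [z]_U = P [z]_S = [4, -1, -4].
Then [z]_B = Q [z]_U = [-2, 2, -3].

[-2, 2, -3]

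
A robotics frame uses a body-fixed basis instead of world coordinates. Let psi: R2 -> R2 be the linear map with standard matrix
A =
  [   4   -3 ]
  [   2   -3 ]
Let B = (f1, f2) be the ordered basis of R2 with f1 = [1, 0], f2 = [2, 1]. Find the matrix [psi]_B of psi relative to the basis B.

[[0, 3], [2, 1]]

Let P have columns f1, f2. Then [psi]_B = P^(-1) A P.
Here det P = 1, so P^(-1) is integer; computing A P first and then P^(-1)(A P) gives [[0, 3], [2, 1]].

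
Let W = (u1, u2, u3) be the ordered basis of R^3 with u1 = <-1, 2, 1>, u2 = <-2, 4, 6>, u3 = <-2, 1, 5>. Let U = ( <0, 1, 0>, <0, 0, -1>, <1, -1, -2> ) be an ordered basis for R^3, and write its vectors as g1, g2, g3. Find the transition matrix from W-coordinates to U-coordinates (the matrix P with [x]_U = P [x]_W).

[[1, 2, -1], [1, -2, -1], [-1, -2, -2]]

Column j of P is [uj]_U, since P maps W-coordinates to U-coordinates.
Expressing u1 in U: u1 = g1 + g2 - g3, so column 1 of P is <1, 1, -1>.
Doing the same for each uj gives P = [[1, 2, -1], [1, -2, -1], [-1, -2, -2]].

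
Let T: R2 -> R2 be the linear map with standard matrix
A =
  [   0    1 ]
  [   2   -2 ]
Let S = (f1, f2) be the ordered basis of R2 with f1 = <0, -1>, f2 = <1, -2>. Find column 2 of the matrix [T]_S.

<-2, -2>

Column 2 of [T]_S is the S-coordinate vector of T(f2).
In standard coordinates T(f2) = A f2 = <-2, 6>.
Converting to S: <-2, 6> = -2f1 - 2f2, so the coordinate vector is <-2, -2>.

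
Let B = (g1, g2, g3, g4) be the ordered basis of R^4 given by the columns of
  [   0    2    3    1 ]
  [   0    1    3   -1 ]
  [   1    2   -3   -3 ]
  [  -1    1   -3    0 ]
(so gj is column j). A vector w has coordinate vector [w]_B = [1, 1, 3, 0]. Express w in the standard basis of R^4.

By definition w = g1 + g2 + 3g3 + 0·g4.
Summing componentwise gives [11, 10, -6, -9].

[11, 10, -6, -9]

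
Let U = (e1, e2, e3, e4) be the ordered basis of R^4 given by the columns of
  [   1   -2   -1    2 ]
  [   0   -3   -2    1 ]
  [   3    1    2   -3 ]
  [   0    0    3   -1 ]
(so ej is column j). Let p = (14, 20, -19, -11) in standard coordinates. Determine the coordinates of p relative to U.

(-1, -4, -3, 2)

Write p = c_1 e1 + ... + c_4 e4 and solve for the c_i.
Row-reducing the augmented matrix [M | p] gives c = (-1, -4, -3, 2).
Check: -e1 - 4e2 - 3e3 + 2e4 = (14, 20, -19, -11).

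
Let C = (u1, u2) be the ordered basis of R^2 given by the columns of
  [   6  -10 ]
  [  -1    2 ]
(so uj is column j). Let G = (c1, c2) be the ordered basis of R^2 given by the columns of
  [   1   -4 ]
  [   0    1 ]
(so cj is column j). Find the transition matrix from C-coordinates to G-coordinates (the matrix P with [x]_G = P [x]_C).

Take x = uj: its C-coordinates are the j-th standard unit vector, so P e_j — column j of P — equals [uj]_G.
u1 = 2c1 - c2, giving column 1 = (2, -1); repeating for each j gives P = [[2, -2], [-1, 2]].

[[2, -2], [-1, 2]]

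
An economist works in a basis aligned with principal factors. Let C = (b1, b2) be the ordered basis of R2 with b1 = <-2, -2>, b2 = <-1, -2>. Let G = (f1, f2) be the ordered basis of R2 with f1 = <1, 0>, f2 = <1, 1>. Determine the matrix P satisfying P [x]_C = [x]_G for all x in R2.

Let M have columns bj and N have columns fj. Then for every x, N [x]_G = x = M [x]_C, so P = N^(-1) M.
Since det N = 1, N^(-1) has integer entries; multiplying gives P = [[0, 1], [-2, -2]].

[[0, 1], [-2, -2]]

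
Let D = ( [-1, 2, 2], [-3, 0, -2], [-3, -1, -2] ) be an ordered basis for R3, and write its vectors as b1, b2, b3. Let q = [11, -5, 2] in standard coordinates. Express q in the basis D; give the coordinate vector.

[-2, -4, 1]

We seek scalars with c_1 b1 + ... + c_3 b3 = q; equivalently solve M c = q where the columns of M are b1, ..., b3.
Gaussian elimination on [M | q] yields c = (-2, -4, 1).
Check: -2b1 - 4b2 + b3 = [11, -5, 2].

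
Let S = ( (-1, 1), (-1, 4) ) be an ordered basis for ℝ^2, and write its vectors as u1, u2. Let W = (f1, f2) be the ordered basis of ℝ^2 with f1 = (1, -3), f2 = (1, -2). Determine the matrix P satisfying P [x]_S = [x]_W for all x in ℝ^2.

Column j of P is [uj]_W, since P maps S-coordinates to W-coordinates.
Expressing u1 in W: u1 = f1 - 2f2, so column 1 of P is (1, -2).
Doing the same for each uj gives P = [[1, -2], [-2, 1]].

[[1, -2], [-2, 1]]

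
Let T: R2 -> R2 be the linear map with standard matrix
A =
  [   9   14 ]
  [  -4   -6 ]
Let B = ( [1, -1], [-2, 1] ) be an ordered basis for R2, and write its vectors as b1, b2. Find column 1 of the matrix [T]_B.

[1, 3]

Column 1 of [T]_B is the B-coordinate vector of T(b1).
In standard coordinates T(b1) = A b1 = [-5, 2].
Converting to B: [-5, 2] = b1 + 3b2, so the coordinate vector is [1, 3].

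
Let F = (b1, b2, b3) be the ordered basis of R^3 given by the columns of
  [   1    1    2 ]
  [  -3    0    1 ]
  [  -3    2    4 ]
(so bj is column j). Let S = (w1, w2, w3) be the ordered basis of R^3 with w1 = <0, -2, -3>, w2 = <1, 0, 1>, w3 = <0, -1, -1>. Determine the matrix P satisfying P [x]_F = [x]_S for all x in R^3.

Column j of P is [bj]_S, since P maps F-coordinates to S-coordinates.
Expressing b1 in S: b1 = w1 + w2 + w3, so column 1 of P is <1, 1, 1>.
Doing the same for each bj gives P = [[1, -1, -1], [1, 1, 2], [1, 2, 1]].

[[1, -1, -1], [1, 1, 2], [1, 2, 1]]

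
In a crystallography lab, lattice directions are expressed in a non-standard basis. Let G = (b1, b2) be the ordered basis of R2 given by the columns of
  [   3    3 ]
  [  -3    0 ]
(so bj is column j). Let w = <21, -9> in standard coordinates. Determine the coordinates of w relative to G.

<3, 4>

[w]_G is the unique c with M c = w, where M has columns b1, b2.
System: 3c_1 + 3c_2 = 21, -3c_1 + 0c_2 = -9; solving gives c_1 = 3, c_2 = 4.
Check: 3b1 + 4b2 = <21, -9>.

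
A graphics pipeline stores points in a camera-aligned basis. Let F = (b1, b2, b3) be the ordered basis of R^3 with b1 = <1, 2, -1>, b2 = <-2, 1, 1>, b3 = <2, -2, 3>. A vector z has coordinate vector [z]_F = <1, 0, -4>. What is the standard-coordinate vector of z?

<-7, 10, -13>

z = M [z]_F, where M has columns b1, ..., b3.
Carrying out the matrix-vector product, z = <-7, 10, -13>.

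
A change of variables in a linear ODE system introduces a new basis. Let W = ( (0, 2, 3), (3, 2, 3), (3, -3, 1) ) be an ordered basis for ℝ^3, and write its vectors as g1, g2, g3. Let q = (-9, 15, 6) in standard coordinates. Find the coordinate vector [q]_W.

We seek scalars with c_1 g1 + ... + c_3 g3 = q; equivalently solve M c = q where the columns of M are g1, ..., g3.
Row-reducing the augmented matrix [M | q] gives c = (3, 0, -3).
Check: 3g1 + 0·g2 - 3g3 = (-9, 15, 6).

(3, 0, -3)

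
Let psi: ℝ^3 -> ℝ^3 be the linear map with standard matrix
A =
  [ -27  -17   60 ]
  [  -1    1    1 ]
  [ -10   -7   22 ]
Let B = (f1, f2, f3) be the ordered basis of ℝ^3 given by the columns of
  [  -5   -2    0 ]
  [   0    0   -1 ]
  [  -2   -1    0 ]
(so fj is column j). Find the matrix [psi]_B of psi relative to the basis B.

[[-3, 2, -3], [0, -2, -1], [-3, -1, 1]]

The j-th column of [psi]_B is [psi(fj)]_B.
psi(f1) = A f1 = [15, 3, 6] = -3f1 + 0·f2 - 3f3, so column 1 is [-3, 0, -3].
Repeating for f2, f3 and assembling the columns gives [[-3, 2, -3], [0, -2, -1], [-3, -1, 1]].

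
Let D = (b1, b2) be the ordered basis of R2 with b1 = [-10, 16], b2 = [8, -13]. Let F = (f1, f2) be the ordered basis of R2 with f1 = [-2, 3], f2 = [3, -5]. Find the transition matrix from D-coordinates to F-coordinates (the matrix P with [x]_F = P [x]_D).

[[2, -1], [-2, 2]]

Let M have columns bj and N have columns fj. Then for every x, N [x]_F = x = M [x]_D, so P = N^(-1) M.
Since det N = 1, N^(-1) has integer entries; multiplying gives P = [[2, -1], [-2, 2]].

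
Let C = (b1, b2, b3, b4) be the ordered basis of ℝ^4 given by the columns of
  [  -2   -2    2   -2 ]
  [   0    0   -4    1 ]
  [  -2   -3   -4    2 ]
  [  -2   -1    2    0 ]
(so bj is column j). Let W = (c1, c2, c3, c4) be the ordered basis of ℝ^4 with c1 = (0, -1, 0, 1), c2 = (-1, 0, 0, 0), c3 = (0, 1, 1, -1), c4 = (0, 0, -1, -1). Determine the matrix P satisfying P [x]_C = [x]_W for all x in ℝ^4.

Column j of P is [bj]_W, since P maps C-coordinates to W-coordinates.
Expressing b1 in W: b1 = 0·c1 + 2c2 + 0·c3 + 2c4, so column 1 of P is (0, 2, 0, 2).
Doing the same for each bj gives P = [[0, -2, 2, 0], [2, 2, -2, 2], [0, -2, -2, 1], [2, 1, 2, -1]].

[[0, -2, 2, 0], [2, 2, -2, 2], [0, -2, -2, 1], [2, 1, 2, -1]]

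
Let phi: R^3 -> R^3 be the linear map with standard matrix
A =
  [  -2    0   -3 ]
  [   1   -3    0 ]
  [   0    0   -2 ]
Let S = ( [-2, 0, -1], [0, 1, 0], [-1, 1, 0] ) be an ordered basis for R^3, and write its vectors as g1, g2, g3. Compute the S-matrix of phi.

[[-2, 0, 0], [1, -3, -2], [-3, 0, -2]]

With P the matrix whose columns are g1, ..., g3, [phi]_S = P^(-1) A P.
Column by column: phi(g1) = A g1 = [7, -2, 2]; its S-coordinates [-2, 1, -3] give column 1.
Continuing for each basis vector yields [phi]_S = [[-2, 0, 0], [1, -3, -2], [-3, 0, -2]].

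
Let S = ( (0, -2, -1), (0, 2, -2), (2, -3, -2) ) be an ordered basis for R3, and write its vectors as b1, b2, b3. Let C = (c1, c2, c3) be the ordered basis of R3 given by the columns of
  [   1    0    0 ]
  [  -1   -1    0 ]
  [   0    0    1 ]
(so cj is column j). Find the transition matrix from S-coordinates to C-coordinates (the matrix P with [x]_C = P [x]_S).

[[0, 0, 2], [2, -2, 1], [-1, -2, -2]]

Let M have columns bj and N have columns cj. Then for every x, N [x]_C = x = M [x]_S, so P = N^(-1) M.
Since det N = -1, N^(-1) has integer entries; multiplying gives P = [[0, 0, 2], [2, -2, 1], [-1, -2, -2]].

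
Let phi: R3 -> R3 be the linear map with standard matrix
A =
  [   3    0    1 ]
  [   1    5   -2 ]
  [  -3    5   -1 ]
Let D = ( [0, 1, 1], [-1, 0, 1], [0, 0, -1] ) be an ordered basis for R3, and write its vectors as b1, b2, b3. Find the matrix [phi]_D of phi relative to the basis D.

The j-th column of [phi]_D is [phi(bj)]_D.
phi(b1) = A b1 = [1, 3, 4] = 3b1 - b2 - 2b3, so column 1 is [3, -1, -2].
Repeating for b2, b3 and assembling the columns gives [[3, -3, 2], [-1, 2, 1], [-2, -3, 2]].

[[3, -3, 2], [-1, 2, 1], [-2, -3, 2]]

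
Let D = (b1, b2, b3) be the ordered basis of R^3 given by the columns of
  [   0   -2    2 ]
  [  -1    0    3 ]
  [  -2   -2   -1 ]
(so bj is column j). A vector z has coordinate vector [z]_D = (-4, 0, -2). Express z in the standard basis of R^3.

By definition z = -4b1 + 0·b2 - 2b3.
Summing componentwise gives (-4, -2, 10).

(-4, -2, 10)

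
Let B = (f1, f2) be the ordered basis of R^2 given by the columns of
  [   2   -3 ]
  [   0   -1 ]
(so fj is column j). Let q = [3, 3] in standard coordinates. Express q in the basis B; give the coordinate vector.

[-3, -3]

Write q = c_1 f1 + c_2 f2 and solve for the c_i.
System: 2c_1 - 3c_2 = 3, 0c_1 - c_2 = 3; solving gives c_1 = -3, c_2 = -3.
Check: -3f1 - 3f2 = [3, 3].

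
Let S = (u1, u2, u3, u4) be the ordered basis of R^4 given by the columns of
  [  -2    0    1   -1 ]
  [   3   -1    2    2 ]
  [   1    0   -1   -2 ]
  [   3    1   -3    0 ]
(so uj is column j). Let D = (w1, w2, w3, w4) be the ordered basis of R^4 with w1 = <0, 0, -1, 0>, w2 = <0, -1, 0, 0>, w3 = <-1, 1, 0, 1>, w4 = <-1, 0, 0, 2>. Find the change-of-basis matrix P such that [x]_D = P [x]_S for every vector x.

Let M have columns uj and N have columns wj. Then for every x, N [x]_D = x = M [x]_S, so P = N^(-1) M.
Since det N = 1, N^(-1) has integer entries; multiplying gives P = [[-1, 0, 1, 2], [-2, 0, -1, 0], [1, -1, 1, 2], [1, 1, -2, -1]].

[[-1, 0, 1, 2], [-2, 0, -1, 0], [1, -1, 1, 2], [1, 1, -2, -1]]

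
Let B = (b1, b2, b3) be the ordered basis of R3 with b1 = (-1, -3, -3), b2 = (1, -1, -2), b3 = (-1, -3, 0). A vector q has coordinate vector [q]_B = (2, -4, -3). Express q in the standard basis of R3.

(-3, 7, 2)

q = M [q]_B, where M has columns b1, ..., b3.
Carrying out the matrix-vector product, q = (-3, 7, 2).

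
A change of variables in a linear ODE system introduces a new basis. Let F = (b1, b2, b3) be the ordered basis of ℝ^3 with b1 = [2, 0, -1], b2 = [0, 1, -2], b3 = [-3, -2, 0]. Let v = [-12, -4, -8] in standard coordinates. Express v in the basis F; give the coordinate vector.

[0, 4, 4]

[v]_F is the unique c with M c = v, where M has columns b1, ..., b3.
Gaussian elimination on [M | v] yields c = (0, 4, 4).
Check: 0·b1 + 4b2 + 4b3 = [-12, -4, -8].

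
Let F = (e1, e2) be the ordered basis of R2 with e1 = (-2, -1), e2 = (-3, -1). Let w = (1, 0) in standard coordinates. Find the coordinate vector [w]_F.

(1, -1)

Write w = c_1 e1 + c_2 e2 and solve for the c_i.
System: -2c_1 - 3c_2 = 1, -c_1 - c_2 = 0; solving gives c_1 = 1, c_2 = -1.
Check: e1 - e2 = (1, 0).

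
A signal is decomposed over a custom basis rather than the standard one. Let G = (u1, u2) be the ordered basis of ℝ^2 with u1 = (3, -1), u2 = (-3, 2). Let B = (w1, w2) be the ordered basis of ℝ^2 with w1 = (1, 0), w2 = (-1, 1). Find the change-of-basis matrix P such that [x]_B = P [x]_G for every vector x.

Take x = uj: its G-coordinates are the j-th standard unit vector, so P e_j — column j of P — equals [uj]_B.
u1 = 2w1 - w2, giving column 1 = (2, -1); repeating for each j gives P = [[2, -1], [-1, 2]].

[[2, -1], [-1, 2]]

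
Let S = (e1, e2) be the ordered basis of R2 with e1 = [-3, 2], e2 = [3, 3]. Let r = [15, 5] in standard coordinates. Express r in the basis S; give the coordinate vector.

We seek scalars with c_1 e1 + c_2 e2 = r; equivalently solve M c = r where the columns of M are e1, e2.
System: -3c_1 + 3c_2 = 15, 2c_1 + 3c_2 = 5; solving gives c_1 = -2, c_2 = 3.
Check: -2e1 + 3e2 = [15, 5].

[-2, 3]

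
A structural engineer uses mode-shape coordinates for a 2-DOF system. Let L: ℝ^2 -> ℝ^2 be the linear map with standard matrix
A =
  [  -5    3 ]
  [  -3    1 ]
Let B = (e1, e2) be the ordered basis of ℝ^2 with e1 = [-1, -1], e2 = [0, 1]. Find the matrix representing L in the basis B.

With P the matrix whose columns are e1, e2, [L]_B = P^(-1) A P.
Column by column: L(e1) = A e1 = [2, 2]; its B-coordinates [-2, 0] give column 1.
Continuing for each basis vector yields [L]_B = [[-2, -3], [0, -2]].

[[-2, -3], [0, -2]]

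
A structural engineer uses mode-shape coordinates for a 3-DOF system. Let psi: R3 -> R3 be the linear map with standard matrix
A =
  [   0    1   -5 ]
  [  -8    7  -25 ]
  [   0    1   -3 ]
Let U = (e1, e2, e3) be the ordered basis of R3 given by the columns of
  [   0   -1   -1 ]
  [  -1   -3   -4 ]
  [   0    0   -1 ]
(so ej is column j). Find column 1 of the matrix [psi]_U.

[3, 0, 1]

Compute psi(e1) = A e1 = [-1, -7, -1] in standard coordinates.
Then write this in U-coordinates: solve for y in y_1 e1 + ... + y_3 e3 = [-1, -7, -1].
This gives y = [3, 0, 1], which is column 1 of [psi]_U.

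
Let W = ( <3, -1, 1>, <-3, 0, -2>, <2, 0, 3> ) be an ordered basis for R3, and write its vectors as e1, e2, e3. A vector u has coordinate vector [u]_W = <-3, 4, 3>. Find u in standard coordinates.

<-15, 3, -2>

u = M [u]_W, where M has columns e1, ..., e3.
Carrying out the matrix-vector product, u = <-15, 3, -2>.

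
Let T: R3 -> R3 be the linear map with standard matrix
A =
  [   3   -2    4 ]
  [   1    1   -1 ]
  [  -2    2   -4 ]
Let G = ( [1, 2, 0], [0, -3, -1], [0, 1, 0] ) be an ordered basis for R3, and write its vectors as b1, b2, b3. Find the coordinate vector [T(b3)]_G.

[-2, -2, -1]

Compute T(b3) = A b3 = [-2, 1, 2] in standard coordinates.
Then write this in G-coordinates: solve for y in y_1 b1 + ... + y_3 b3 = [-2, 1, 2].
This gives y = [-2, -2, -1], which is column 3 of [T]_G.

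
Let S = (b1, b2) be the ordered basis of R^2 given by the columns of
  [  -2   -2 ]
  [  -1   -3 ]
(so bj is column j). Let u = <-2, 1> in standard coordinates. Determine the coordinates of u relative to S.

<2, -1>

[u]_S is the unique c with M c = u, where M has columns b1, b2.
System: -2c_1 - 2c_2 = -2, -c_1 - 3c_2 = 1; solving gives c_1 = 2, c_2 = -1.
Check: 2b1 - b2 = <-2, 1>.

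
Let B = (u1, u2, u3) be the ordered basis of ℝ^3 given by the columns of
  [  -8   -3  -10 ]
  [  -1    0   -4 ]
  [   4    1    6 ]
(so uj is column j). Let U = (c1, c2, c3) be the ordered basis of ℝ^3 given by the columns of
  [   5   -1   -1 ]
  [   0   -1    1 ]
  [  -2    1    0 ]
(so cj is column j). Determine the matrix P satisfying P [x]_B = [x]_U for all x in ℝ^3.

[[-1, -1, -2], [2, -1, 2], [1, -1, -2]]

Column j of P is [uj]_U, since P maps B-coordinates to U-coordinates.
Expressing u1 in U: u1 = -c1 + 2c2 + c3, so column 1 of P is [-1, 2, 1].
Doing the same for each uj gives P = [[-1, -1, -2], [2, -1, 2], [1, -1, -2]].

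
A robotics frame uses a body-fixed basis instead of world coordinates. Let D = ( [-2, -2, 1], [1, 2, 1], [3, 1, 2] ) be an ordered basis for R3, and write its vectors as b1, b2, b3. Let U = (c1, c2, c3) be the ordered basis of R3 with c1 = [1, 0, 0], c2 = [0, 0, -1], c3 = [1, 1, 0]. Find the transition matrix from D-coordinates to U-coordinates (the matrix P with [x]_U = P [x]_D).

[[0, -1, 2], [-1, -1, -2], [-2, 2, 1]]

Column j of P is [bj]_U, since P maps D-coordinates to U-coordinates.
Expressing b1 in U: b1 = 0·c1 - c2 - 2c3, so column 1 of P is [0, -1, -2].
Doing the same for each bj gives P = [[0, -1, 2], [-1, -1, -2], [-2, 2, 1]].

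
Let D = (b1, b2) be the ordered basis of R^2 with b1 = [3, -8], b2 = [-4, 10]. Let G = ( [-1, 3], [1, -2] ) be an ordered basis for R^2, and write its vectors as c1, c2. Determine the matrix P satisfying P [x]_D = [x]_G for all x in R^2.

[[-2, 2], [1, -2]]

Take x = bj: its D-coordinates are the j-th standard unit vector, so P e_j — column j of P — equals [bj]_G.
b1 = -2c1 + c2, giving column 1 = [-2, 1]; repeating for each j gives P = [[-2, 2], [1, -2]].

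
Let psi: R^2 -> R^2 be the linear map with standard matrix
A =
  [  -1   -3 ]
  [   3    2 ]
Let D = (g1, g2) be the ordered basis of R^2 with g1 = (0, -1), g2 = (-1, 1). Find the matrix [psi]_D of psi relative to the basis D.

[[-1, 3], [-3, 2]]

Let P have columns g1, g2. Then [psi]_D = P^(-1) A P.
Here det P = -1, so P^(-1) is integer; computing A P first and then P^(-1)(A P) gives [[-1, 3], [-3, 2]].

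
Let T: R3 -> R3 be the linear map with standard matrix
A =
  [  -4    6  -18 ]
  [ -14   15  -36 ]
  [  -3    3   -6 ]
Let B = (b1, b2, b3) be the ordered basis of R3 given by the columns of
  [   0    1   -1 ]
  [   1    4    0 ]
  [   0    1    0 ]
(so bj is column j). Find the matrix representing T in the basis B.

[[3, -2, 2], [3, 3, 3], [-3, 1, -1]]

With P the matrix whose columns are b1, ..., b3, [T]_B = P^(-1) A P.
Column by column: T(b1) = A b1 = [6, 15, 3]; its B-coordinates [3, 3, -3] give column 1.
Continuing for each basis vector yields [T]_B = [[3, -2, 2], [3, 3, 3], [-3, 1, -1]].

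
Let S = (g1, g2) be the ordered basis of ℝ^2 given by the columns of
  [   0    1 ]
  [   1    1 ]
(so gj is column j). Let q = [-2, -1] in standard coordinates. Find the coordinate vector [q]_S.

[1, -2]

Write q = c_1 g1 + c_2 g2 and solve for the c_i.
System: 0c_1 + c_2 = -2, c_1 + c_2 = -1; solving gives c_1 = 1, c_2 = -2.
Check: g1 - 2g2 = [-2, -1].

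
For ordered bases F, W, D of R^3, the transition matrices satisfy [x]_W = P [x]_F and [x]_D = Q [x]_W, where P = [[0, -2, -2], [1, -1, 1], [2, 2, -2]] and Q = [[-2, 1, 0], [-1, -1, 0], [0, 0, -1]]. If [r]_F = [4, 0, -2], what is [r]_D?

Apply P to get W-coordinates [4, 2, 12], then Q to get D-coordinates.
The result is [r]_D = [-6, -6, -12].

[-6, -6, -12]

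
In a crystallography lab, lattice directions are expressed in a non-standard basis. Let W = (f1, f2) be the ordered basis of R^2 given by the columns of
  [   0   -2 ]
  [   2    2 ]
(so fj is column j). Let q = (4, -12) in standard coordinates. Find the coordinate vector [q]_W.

Write q = c_1 f1 + c_2 f2 and solve for the c_i.
System: 0c_1 - 2c_2 = 4, 2c_1 + 2c_2 = -12; solving gives c_1 = -4, c_2 = -2.
Check: -4f1 - 2f2 = (4, -12).

(-4, -2)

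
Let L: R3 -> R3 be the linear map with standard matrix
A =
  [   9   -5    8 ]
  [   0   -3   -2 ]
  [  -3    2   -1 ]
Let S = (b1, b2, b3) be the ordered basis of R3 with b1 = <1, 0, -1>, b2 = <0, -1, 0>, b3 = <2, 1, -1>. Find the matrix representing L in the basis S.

[[3, -1, 1], [-3, 0, 3], [-1, 3, 2]]

The j-th column of [L]_S is [L(bj)]_S.
L(b1) = A b1 = <1, 2, -2> = 3b1 - 3b2 - b3, so column 1 is <3, -3, -1>.
Repeating for b2, b3 and assembling the columns gives [[3, -1, 1], [-3, 0, 3], [-1, 3, 2]].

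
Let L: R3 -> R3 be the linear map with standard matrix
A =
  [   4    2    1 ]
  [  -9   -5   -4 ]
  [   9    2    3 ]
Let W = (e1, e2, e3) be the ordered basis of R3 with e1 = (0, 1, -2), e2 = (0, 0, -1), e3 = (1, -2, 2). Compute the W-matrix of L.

With P the matrix whose columns are e1, ..., e3, [L]_W = P^(-1) A P.
Column by column: L(e1) = A e1 = (0, 3, -4); its W-coordinates (3, -2, 0) give column 1.
Continuing for each basis vector yields [L]_W = [[3, 2, -3], [-2, -3, -1], [0, -1, 2]].

[[3, 2, -3], [-2, -3, -1], [0, -1, 2]]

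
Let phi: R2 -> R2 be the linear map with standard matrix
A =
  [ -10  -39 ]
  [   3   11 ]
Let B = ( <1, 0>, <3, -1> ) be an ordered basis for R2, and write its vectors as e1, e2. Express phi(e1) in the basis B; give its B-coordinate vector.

<-1, -3>

Compute phi(e1) = A e1 = <-10, 3> in standard coordinates.
Then write this in B-coordinates: solve for y in y_1 e1 + y_2 e2 = <-10, 3>.
This gives y = <-1, -3>, which is column 1 of [phi]_B.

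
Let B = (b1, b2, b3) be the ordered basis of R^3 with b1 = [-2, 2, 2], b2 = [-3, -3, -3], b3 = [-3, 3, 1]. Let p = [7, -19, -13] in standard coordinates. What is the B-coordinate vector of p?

[-2, 2, -3]

Write p = c_1 b1 + ... + c_3 b3 and solve for the c_i.
Solving this 3x3 system gives c = (-2, 2, -3).
Check: -2b1 + 2b2 - 3b3 = [7, -19, -13].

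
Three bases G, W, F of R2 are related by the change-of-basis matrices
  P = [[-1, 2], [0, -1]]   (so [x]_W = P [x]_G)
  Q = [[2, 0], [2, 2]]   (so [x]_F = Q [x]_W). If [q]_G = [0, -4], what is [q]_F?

[-16, -8]

First [q]_W = P [q]_G = [-8, 4].
Then [q]_F = Q [q]_W = [-16, -8].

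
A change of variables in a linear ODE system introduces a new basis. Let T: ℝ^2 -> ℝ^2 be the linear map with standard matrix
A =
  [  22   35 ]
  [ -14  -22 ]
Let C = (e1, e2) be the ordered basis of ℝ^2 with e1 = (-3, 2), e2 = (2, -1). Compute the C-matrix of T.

Let P have columns e1, e2. Then [T]_C = P^(-1) A P.
Here det P = -1, so P^(-1) is integer; computing A P first and then P^(-1)(A P) gives [[0, -3], [2, 0]].

[[0, -3], [2, 0]]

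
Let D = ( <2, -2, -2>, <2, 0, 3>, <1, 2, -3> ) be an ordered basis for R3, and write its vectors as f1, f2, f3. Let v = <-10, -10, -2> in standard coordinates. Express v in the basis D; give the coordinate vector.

<1, -4, -4>

We seek scalars with c_1 f1 + ... + c_3 f3 = v; equivalently solve M c = v where the columns of M are f1, ..., f3.
Gaussian elimination on [M | v] yields c = (1, -4, -4).
Check: f1 - 4f2 - 4f3 = <-10, -10, -2>.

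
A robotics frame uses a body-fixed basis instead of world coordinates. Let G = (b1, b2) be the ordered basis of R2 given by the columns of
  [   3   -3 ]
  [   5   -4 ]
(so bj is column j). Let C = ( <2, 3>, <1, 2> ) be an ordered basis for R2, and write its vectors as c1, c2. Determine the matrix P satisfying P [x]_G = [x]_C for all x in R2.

Take x = bj: its G-coordinates are the j-th standard unit vector, so P e_j — column j of P — equals [bj]_C.
b1 = c1 + c2, giving column 1 = <1, 1>; repeating for each j gives P = [[1, -2], [1, 1]].

[[1, -2], [1, 1]]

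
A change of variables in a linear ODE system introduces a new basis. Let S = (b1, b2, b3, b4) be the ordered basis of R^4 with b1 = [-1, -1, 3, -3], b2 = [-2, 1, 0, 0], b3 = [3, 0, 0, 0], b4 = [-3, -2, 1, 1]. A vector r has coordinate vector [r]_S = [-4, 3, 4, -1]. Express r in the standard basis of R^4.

By definition r = -4b1 + 3b2 + 4b3 - b4.
Summing componentwise gives [13, 9, -13, 11].

[13, 9, -13, 11]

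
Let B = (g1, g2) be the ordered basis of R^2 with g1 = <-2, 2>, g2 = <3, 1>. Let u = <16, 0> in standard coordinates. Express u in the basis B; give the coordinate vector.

<-2, 4>

[u]_B is the unique c with M c = u, where M has columns g1, g2.
System: -2c_1 + 3c_2 = 16, 2c_1 + c_2 = 0; solving gives c_1 = -2, c_2 = 4.
Check: -2g1 + 4g2 = <16, 0>.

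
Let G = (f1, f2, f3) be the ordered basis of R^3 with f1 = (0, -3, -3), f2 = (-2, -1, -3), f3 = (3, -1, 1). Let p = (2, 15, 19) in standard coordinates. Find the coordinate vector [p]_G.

[p]_G is the unique c with M c = p, where M has columns f1, ..., f3.
Gaussian elimination on [M | p] yields c = (-3, -4, -2).
Check: -3f1 - 4f2 - 2f3 = (2, 15, 19).

(-3, -4, -2)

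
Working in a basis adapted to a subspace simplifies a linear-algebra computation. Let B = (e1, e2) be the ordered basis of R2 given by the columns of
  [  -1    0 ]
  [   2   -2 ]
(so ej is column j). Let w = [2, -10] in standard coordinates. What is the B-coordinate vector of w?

[-2, 3]

[w]_B is the unique c with M c = w, where M has columns e1, e2.
System: -c_1 + 0c_2 = 2, 2c_1 - 2c_2 = -10; solving gives c_1 = -2, c_2 = 3.
Check: -2e1 + 3e2 = [2, -10].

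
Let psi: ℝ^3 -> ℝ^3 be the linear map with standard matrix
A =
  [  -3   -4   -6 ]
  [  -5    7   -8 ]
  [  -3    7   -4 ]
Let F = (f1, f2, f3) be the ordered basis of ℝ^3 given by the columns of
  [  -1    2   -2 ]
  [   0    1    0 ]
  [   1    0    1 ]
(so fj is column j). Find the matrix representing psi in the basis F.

[[1, -2, 0], [-3, -3, 2], [-2, 3, 2]]

Let P have columns f1, ..., f3. Then [psi]_F = P^(-1) A P.
Here det P = 1, so P^(-1) is integer; computing A P first and then P^(-1)(A P) gives [[1, -2, 0], [-3, -3, 2], [-2, 3, 2]].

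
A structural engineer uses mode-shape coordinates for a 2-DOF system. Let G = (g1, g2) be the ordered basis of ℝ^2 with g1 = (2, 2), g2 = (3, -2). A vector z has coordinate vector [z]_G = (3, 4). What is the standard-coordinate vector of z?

By definition z = 3g1 + 4g2.
Summing componentwise gives (18, -2).

(18, -2)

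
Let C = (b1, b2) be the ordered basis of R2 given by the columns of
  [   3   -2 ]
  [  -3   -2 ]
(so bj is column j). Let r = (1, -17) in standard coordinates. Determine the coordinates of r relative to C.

We seek scalars with c_1 b1 + c_2 b2 = r; equivalently solve M c = r where the columns of M are b1, b2.
System: 3c_1 - 2c_2 = 1, -3c_1 - 2c_2 = -17; solving gives c_1 = 3, c_2 = 4.
Check: 3b1 + 4b2 = (1, -17).

(3, 4)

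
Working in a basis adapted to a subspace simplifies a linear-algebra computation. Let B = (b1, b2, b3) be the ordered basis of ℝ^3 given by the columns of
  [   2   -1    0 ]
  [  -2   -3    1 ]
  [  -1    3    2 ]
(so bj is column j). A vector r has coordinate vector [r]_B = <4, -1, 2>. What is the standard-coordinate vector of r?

The coordinates say r = 4b1 - b2 + 2b3; adding the scaled basis vectors gives <9, -3, -3>.

<9, -3, -3>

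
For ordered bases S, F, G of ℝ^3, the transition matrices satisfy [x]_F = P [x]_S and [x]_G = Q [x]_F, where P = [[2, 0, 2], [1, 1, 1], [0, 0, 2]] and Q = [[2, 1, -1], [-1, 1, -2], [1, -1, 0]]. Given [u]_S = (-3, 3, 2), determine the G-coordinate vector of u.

First [u]_F = P [u]_S = (-2, 2, 4).
Then [u]_G = Q [u]_F = (-6, -4, -4).

(-6, -4, -4)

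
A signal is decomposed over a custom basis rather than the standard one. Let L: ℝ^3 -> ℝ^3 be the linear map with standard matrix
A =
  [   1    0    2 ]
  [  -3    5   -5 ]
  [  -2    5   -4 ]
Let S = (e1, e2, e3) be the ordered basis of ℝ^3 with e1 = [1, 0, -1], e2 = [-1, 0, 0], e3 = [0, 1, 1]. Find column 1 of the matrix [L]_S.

[0, 1, 2]

Column 1 of [L]_S is the S-coordinate vector of L(e1).
In standard coordinates L(e1) = A e1 = [-1, 2, 2].
Converting to S: [-1, 2, 2] = 0·e1 + e2 + 2e3, so the coordinate vector is [0, 1, 2].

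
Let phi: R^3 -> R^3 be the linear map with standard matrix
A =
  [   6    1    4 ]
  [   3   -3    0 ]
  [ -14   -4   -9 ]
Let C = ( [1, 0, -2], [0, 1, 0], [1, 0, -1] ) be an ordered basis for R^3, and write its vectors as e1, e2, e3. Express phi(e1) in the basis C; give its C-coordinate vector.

Compute phi(e1) = A e1 = [-2, 3, 4] in standard coordinates.
Then write this in C-coordinates: solve for y in y_1 e1 + ... + y_3 e3 = [-2, 3, 4].
This gives y = [-2, 3, 0], which is column 1 of [phi]_C.

[-2, 3, 0]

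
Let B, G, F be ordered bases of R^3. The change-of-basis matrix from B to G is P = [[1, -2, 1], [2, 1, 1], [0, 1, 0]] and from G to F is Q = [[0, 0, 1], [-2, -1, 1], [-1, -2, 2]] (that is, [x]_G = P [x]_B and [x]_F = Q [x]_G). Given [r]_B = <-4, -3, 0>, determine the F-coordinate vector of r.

<-3, 4, 14>

Apply P to get G-coordinates <2, -11, -3>, then Q to get F-coordinates.
The result is [r]_F = <-3, 4, 14>.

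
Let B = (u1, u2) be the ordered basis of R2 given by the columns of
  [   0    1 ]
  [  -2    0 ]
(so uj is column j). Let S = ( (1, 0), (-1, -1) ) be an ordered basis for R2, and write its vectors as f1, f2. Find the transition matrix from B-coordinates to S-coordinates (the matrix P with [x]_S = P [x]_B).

[[2, 1], [2, 0]]

Take x = uj: its B-coordinates are the j-th standard unit vector, so P e_j — column j of P — equals [uj]_S.
u1 = 2f1 + 2f2, giving column 1 = (2, 2); repeating for each j gives P = [[2, 1], [2, 0]].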